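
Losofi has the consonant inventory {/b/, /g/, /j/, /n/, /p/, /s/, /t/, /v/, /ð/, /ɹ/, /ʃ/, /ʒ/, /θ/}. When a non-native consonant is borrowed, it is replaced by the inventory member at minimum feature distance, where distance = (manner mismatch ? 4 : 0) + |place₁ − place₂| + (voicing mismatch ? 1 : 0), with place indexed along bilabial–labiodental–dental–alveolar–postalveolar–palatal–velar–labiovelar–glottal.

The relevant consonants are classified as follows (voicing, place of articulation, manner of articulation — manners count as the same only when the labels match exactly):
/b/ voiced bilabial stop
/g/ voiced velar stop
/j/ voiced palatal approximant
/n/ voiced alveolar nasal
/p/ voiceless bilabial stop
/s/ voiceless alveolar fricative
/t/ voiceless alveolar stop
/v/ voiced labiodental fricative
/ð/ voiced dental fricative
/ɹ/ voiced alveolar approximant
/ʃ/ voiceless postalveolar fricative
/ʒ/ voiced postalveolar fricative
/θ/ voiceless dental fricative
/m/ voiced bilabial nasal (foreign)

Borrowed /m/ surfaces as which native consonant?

n

/n/ is closest: same manner (nasal), place distance 3 (bilabial→alveolar), same voicing; total 3. Next closest is /b/ at distance 4.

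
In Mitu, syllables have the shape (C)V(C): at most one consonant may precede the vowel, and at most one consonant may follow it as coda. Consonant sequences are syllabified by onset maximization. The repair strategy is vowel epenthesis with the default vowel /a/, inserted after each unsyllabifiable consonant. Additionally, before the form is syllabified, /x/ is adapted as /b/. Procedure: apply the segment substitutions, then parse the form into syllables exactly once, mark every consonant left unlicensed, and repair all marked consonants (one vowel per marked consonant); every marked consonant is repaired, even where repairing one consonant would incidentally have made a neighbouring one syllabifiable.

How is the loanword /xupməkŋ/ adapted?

bupməkŋa

Substitution: /x/ → /b/, giving /bupməkŋ/.
Under (C)V(C), the unsyllabifiable consonants are /ŋ/ (at most one coda consonant is licensed; onsets are limited to one consonant).
Inserting the epenthetic vowel yields /ŋ/ → /ŋa/.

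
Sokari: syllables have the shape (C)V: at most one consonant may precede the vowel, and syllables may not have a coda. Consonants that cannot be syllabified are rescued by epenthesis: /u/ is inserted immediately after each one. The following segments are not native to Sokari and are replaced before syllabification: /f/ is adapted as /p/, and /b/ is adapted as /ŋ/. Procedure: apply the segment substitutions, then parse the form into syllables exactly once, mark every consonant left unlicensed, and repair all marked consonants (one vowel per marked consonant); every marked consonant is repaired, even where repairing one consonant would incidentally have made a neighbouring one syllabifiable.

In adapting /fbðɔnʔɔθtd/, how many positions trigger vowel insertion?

6

After substitution the input is /pŋðɔnʔɔθtd/.
The unsyllabifiable consonants are /p/, /ŋ/, /n/, /θ/, /t/, /d/; each receives one epenthetic vowel.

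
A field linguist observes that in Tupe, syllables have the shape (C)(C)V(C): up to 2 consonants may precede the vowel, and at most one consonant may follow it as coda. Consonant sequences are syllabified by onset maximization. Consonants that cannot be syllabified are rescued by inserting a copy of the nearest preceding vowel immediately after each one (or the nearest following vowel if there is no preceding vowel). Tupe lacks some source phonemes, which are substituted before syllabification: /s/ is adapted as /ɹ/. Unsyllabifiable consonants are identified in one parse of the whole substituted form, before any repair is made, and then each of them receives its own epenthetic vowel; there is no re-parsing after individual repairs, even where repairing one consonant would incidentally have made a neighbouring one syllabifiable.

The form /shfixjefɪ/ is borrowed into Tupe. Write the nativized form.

Substitution: /s/ → /ɹ/, giving /ɹhfixjefɪ/.
Syllabifying with onset maximization leaves /ɹ/ stranded (at most one coda consonant is licensed; onsets may contain at most 2 consonants).
Epenthesis after each stranded consonant: /ɹ/ → /ɹi/.

ɹihfixjefɪ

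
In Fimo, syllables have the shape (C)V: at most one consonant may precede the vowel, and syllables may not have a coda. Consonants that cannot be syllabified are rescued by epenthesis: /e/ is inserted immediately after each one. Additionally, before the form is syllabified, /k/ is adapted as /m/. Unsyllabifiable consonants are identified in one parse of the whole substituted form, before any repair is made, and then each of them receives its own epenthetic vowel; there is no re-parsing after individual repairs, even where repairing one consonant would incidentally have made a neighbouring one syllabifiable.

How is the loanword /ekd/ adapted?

emede

Substitution: /k/ → /m/, giving /emd/.
Under (C)V, the unsyllabifiable consonants are /m/, /d/ (no codas are permitted; onsets are limited to one consonant).
Epenthesis after each stranded consonant: /m/ → /me/, /d/ → /de/.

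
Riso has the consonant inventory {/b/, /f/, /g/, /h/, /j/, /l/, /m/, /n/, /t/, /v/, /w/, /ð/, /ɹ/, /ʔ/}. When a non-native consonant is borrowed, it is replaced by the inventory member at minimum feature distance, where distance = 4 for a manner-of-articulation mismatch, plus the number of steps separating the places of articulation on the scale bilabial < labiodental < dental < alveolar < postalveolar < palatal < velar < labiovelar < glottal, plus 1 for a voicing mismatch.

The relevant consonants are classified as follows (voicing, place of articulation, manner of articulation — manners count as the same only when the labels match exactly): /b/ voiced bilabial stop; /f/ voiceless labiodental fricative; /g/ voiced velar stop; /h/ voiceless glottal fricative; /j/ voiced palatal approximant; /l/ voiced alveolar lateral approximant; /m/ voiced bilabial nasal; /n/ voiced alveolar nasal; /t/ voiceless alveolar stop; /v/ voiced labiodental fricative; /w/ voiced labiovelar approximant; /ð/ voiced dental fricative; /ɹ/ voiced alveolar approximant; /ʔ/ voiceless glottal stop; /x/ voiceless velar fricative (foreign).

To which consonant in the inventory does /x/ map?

/h/ is closest: same manner (fricative), place distance 2 (velar→glottal), same voicing; total 2. Next closest is /f/ at distance 5.

h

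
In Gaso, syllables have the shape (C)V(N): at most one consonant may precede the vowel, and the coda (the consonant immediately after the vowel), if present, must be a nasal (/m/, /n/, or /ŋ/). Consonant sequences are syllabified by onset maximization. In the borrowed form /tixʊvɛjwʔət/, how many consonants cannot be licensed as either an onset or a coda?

3

The consonants /j/, /w/, /t/ cannot be parsed into a legal (C)V(N) syllable (only a nasal (/m/, /n/, or /ŋ/) is licensed in coda position; onsets are limited to one consonant).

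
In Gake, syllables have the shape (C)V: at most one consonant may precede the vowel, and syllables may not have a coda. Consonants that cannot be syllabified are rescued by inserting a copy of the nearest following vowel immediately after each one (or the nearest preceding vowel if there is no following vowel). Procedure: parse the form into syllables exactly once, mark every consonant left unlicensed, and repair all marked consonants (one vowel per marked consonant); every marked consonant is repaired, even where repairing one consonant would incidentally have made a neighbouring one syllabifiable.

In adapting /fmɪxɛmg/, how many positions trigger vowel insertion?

The unsyllabifiable consonants are /f/, /m/, /g/; each receives one epenthetic vowel.

3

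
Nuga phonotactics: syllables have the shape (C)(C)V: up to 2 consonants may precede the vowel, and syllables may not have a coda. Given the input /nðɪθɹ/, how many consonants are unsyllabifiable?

Syllabifying with onset maximization leaves /θ/, /ɹ/ stranded (no codas are permitted; onsets may contain at most 2 consonants).

2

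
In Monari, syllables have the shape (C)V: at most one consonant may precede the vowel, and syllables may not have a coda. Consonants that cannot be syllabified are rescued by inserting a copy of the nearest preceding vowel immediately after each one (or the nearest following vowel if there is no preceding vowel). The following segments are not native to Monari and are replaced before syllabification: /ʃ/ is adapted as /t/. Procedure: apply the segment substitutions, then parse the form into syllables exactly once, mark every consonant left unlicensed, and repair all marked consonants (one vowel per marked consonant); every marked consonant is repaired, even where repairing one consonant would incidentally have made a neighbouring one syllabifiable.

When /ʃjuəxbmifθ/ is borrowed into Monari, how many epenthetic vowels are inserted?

5

After substitution the input is /tjuəxbmifθ/.
The unsyllabifiable consonants are /t/, /x/, /b/, /f/, /θ/; each receives one epenthetic vowel.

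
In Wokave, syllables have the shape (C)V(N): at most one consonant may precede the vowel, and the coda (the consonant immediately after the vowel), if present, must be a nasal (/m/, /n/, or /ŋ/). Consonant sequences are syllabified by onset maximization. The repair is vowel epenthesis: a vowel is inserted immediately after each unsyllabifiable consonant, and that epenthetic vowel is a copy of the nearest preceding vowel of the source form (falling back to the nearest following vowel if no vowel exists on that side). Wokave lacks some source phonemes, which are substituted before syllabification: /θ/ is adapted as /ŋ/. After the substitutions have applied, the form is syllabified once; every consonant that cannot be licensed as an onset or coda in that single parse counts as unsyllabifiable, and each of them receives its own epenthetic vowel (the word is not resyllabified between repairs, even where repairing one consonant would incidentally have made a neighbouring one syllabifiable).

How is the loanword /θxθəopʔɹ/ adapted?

ŋəxəŋəopoʔoɹo

Substitution: /θ/ → /ŋ/, giving /ŋxŋəopʔɹ/.
Syllabifying with onset maximization leaves /ŋ/, /x/, /p/, /ʔ/, /ɹ/ stranded (only a nasal (/m/, /n/, or /ŋ/) is licensed in coda position; onsets are limited to one consonant).
Epenthesis after each stranded consonant: /ŋ/ → /ŋə/, /x/ → /xə/, /p/ → /po/, /ʔ/ → /ʔo/, /ɹ/ → /ɹo/.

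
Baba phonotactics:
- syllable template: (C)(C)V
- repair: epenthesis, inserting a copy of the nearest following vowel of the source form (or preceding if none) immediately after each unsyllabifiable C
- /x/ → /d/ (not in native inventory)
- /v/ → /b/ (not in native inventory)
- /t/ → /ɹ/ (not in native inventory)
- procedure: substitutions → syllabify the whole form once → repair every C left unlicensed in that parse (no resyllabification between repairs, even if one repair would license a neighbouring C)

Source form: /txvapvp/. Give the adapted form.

Substitution: /t/ → /ɹ/, /x/ → /d/, /v/ → /b/, giving /ɹdbapbp/.
The consonants /ɹ/, /p/, /b/, /p/ cannot be parsed into a legal (C)(C)V syllable (no codas are permitted; onsets may contain at most 2 consonants).
Epenthesis after each stranded consonant: /ɹ/ → /ɹa/, /p/ → /pa/, /b/ → /ba/, /p/ → /pa/.

ɹadbapabapa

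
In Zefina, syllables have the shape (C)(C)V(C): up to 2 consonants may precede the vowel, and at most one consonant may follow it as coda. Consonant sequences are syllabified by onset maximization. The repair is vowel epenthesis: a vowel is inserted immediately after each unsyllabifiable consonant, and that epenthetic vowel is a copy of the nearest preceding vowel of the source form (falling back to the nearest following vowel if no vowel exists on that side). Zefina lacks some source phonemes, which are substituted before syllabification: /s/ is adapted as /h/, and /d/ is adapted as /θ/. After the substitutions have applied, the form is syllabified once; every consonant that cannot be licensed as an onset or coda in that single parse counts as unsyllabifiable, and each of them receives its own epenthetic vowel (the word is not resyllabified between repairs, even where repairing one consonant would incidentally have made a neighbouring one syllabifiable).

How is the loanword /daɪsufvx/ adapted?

θaɪhufvuxu

Substitution: /d/ → /θ/, /s/ → /h/, giving /θaɪhufvx/.
The consonants /v/, /x/ cannot be parsed into a legal (C)(C)V(C) syllable (at most one coda consonant is licensed; onsets may contain at most 2 consonants).
Epenthesis after each stranded consonant: /v/ → /vu/, /x/ → /xu/.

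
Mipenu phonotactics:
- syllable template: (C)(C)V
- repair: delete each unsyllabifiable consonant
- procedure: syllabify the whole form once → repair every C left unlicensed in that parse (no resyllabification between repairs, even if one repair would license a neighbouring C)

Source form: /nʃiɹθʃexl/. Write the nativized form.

Syllabifying with onset maximization leaves /ɹ/, /x/, /l/ stranded (no codas are permitted; onsets may contain at most 2 consonants).
Deleting the stranded consonants removes /ɹ/, /x/, /l/.

nʃiθʃe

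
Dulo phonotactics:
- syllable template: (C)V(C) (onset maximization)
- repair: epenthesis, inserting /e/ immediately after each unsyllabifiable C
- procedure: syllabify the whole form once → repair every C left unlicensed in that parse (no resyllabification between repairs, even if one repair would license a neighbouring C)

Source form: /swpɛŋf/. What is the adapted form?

sewepɛŋfe

Under (C)V(C), the unsyllabifiable consonants are /s/, /w/, /f/ (at most one coda consonant is licensed; onsets are limited to one consonant).
Each unlicensed consonant becomes the onset of a new syllable: /s/ → /se/, /w/ → /we/, /f/ → /fe/.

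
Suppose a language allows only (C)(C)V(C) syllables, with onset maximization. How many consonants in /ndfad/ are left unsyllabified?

1

Under (C)(C)V(C), the unsyllabifiable consonants are /n/ (at most one coda consonant is licensed; onsets may contain at most 2 consonants).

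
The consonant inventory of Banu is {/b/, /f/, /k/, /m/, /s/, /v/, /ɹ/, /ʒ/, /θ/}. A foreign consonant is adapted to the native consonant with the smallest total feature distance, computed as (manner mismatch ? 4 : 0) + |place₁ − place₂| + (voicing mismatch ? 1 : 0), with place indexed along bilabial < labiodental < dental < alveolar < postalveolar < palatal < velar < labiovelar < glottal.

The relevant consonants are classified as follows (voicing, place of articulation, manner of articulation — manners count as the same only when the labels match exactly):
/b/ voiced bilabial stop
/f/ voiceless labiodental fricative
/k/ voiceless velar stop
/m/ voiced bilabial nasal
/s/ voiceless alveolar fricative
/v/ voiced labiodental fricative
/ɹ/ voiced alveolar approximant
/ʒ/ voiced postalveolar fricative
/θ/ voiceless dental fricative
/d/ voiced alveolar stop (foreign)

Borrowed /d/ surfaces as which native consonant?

b

/b/ is closest: same manner (stop), place distance 3 (alveolar→bilabial), same voicing; total 3. Next closest is /k/ at distance 4.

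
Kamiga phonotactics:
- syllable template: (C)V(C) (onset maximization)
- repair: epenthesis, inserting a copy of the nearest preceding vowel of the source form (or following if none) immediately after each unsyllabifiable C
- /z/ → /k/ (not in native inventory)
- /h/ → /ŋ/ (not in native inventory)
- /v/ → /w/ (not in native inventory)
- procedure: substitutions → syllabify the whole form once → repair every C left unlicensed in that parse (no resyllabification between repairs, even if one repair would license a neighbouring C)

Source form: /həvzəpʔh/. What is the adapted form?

Substitution: /h/ → /ŋ/, /v/ → /w/, /z/ → /k/, giving /ŋəwkəpʔŋ/.
Under (C)V(C), the unsyllabifiable consonants are /ʔ/, /ŋ/ (at most one coda consonant is licensed; onsets are limited to one consonant).
Inserting the epenthetic vowel yields /ʔ/ → /ʔə/, /ŋ/ → /ŋə/.

ŋəwkəpʔəŋə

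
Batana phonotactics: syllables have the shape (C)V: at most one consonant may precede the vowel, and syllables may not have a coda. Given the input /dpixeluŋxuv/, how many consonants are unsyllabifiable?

Syllabifying with onset maximization leaves /d/, /ŋ/, /v/ stranded (no codas are permitted; onsets are limited to one consonant).

3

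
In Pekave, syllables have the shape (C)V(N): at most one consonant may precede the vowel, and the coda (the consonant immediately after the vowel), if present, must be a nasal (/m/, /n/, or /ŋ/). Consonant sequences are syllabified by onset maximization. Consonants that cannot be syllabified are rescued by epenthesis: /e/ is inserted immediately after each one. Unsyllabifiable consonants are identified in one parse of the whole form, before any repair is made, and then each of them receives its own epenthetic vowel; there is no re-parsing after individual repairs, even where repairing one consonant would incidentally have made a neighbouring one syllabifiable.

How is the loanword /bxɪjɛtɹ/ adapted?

bexɪjɛteɹe

The consonants /b/, /t/, /ɹ/ cannot be parsed into a legal (C)V(N) syllable (only a nasal (/m/, /n/, or /ŋ/) is licensed in coda position; onsets are limited to one consonant).
Inserting the epenthetic vowel yields /b/ → /be/, /t/ → /te/, /ɹ/ → /ɹe/.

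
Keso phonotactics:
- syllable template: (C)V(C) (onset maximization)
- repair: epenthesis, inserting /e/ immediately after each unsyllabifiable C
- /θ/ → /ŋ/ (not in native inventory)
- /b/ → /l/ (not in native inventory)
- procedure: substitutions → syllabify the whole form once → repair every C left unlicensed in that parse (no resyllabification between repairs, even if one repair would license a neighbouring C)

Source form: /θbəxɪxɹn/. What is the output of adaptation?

ŋeləxɪxɹene

Substitution: /θ/ → /ŋ/, /b/ → /l/, giving /ŋləxɪxɹn/.
Syllabifying with onset maximization leaves /ŋ/, /ɹ/, /n/ stranded (at most one coda consonant is licensed; onsets are limited to one consonant).
Each unlicensed consonant becomes the onset of a new syllable: /ŋ/ → /ŋe/, /ɹ/ → /ɹe/, /n/ → /ne/.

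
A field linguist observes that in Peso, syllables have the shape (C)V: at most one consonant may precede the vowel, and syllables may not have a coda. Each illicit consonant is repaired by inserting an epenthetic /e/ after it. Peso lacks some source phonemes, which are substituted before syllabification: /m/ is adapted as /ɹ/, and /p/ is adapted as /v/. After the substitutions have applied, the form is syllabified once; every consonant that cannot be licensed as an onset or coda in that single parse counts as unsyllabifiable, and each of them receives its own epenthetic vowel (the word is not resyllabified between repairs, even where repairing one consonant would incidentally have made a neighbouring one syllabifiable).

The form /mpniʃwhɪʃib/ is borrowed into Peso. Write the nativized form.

ɹeveniʃewehɪʃibe

Substitution: /m/ → /ɹ/, /p/ → /v/, giving /ɹvniʃwhɪʃib/.
Under (C)V, the unsyllabifiable consonants are /ɹ/, /v/, /ʃ/, /w/, /b/ (no codas are permitted; onsets are limited to one consonant).
Each unlicensed consonant becomes the onset of a new syllable: /ɹ/ → /ɹe/, /v/ → /ve/, /ʃ/ → /ʃe/, /w/ → /we/, /b/ → /be/.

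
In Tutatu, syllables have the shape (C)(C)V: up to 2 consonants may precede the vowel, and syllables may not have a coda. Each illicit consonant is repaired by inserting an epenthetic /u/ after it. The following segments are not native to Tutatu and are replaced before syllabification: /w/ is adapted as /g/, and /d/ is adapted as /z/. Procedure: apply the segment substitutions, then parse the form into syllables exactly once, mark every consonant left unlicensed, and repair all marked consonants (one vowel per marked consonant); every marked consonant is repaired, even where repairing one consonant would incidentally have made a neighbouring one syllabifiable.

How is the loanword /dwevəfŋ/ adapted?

zgevəfuŋu

Substitution: /d/ → /z/, /w/ → /g/, giving /zgevəfŋ/.
Under (C)(C)V, the unsyllabifiable consonants are /f/, /ŋ/ (no codas are permitted; onsets may contain at most 2 consonants).
Epenthesis after each stranded consonant: /f/ → /fu/, /ŋ/ → /ŋu/.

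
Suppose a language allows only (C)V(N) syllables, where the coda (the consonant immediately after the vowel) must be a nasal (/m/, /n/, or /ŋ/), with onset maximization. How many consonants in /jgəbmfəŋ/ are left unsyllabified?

3

Syllabifying with onset maximization leaves /j/, /b/, /m/ stranded (only a nasal (/m/, /n/, or /ŋ/) is licensed in coda position; onsets are limited to one consonant).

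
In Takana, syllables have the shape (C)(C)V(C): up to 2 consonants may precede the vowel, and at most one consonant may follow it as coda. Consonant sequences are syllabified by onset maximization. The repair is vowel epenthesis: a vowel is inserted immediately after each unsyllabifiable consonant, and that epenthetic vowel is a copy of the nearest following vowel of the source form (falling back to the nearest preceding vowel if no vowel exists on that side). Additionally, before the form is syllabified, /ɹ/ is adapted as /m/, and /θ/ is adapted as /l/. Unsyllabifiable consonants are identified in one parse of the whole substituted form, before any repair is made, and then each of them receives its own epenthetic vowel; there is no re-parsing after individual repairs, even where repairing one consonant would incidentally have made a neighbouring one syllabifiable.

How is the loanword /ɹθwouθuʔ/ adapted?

molwouluʔ

Substitution: /ɹ/ → /m/, /θ/ → /l/, giving /mlwouluʔ/.
The consonants /m/ cannot be parsed into a legal (C)(C)V(C) syllable (at most one coda consonant is licensed; onsets may contain at most 2 consonants).
Each unlicensed consonant becomes the onset of a new syllable: /m/ → /mo/.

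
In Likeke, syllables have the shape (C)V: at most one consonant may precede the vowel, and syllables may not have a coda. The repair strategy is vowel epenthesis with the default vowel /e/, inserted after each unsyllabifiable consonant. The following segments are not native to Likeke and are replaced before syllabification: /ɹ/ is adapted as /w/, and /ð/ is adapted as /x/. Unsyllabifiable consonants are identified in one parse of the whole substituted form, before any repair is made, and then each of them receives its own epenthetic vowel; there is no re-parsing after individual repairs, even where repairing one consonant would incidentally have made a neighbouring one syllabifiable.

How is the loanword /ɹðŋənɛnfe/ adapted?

Substitution: /ɹ/ → /w/, /ð/ → /x/, giving /wxŋənɛnfe/.
The consonants /w/, /x/, /n/ cannot be parsed into a legal (C)V syllable (no codas are permitted; onsets are limited to one consonant).
Epenthesis after each stranded consonant: /w/ → /we/, /x/ → /xe/, /n/ → /ne/.

wexeŋənɛnefe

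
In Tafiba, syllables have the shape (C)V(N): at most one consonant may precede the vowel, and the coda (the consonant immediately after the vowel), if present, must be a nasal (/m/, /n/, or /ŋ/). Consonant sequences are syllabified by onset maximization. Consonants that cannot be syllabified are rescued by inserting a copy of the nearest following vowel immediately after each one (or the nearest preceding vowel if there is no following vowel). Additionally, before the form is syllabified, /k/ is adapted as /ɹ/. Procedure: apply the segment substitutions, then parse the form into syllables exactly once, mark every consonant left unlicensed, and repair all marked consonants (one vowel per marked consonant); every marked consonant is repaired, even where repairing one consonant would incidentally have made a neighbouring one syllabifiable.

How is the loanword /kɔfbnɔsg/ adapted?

Substitution: /k/ → /ɹ/, giving /ɹɔfbnɔsg/.
Under (C)V(N), the unsyllabifiable consonants are /f/, /b/, /s/, /g/ (only a nasal (/m/, /n/, or /ŋ/) is licensed in coda position; onsets are limited to one consonant).
Epenthesis after each stranded consonant: /f/ → /fɔ/, /b/ → /bɔ/, /s/ → /sɔ/, /g/ → /gɔ/.

ɹɔfɔbɔnɔsɔgɔ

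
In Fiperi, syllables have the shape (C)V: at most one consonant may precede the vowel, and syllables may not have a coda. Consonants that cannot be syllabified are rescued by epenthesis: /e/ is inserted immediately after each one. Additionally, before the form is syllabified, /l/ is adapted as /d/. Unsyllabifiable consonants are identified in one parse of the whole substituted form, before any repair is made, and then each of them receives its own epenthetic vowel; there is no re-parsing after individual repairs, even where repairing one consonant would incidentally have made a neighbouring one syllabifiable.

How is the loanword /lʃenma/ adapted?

Substitution: /l/ → /d/, giving /dʃenma/.
Under (C)V, the unsyllabifiable consonants are /d/, /n/ (no codas are permitted; onsets are limited to one consonant).
Epenthesis after each stranded consonant: /d/ → /de/, /n/ → /ne/.

deʃenema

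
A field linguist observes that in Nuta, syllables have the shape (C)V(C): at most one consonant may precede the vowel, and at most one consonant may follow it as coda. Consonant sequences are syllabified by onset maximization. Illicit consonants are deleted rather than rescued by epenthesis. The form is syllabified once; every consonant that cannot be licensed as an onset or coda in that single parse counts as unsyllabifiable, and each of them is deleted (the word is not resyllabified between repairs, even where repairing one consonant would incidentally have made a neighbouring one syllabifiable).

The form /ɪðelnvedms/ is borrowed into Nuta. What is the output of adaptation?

Syllabifying with onset maximization leaves /n/, /m/, /s/ stranded (at most one coda consonant is licensed; onsets are limited to one consonant).
Each unlicensed consonant is deleted: /n/, /m/, /s/.

ɪðelved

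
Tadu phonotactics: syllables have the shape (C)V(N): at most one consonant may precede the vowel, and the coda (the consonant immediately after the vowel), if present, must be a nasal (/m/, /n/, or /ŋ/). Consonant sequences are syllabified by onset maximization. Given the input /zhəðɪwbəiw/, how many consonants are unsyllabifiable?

3

Syllabifying with onset maximization leaves /z/, /w/, /w/ stranded (only a nasal (/m/, /n/, or /ŋ/) is licensed in coda position; onsets are limited to one consonant).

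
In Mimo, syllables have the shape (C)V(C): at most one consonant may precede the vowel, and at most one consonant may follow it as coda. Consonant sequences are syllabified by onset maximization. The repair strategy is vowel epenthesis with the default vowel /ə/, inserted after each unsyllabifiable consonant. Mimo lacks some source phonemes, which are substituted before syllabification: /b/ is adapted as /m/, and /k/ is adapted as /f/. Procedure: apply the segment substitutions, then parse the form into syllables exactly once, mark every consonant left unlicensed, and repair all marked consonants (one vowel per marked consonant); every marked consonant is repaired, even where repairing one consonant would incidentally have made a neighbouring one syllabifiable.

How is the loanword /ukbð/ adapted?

Substitution: /k/ → /f/, /b/ → /m/, giving /ufmð/.
Under (C)V(C), the unsyllabifiable consonants are /m/, /ð/ (at most one coda consonant is licensed; onsets are limited to one consonant).
Each unlicensed consonant becomes the onset of a new syllable: /m/ → /mə/, /ð/ → /ðə/.

ufməðə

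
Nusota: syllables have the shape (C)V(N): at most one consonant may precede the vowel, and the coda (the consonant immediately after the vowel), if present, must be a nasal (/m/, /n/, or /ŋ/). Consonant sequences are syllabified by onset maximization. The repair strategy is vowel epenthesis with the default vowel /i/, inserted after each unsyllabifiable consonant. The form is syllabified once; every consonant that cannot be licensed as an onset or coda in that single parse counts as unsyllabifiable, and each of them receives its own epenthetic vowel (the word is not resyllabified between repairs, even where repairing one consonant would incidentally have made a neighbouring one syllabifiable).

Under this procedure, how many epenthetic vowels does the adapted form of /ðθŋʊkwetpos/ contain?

The unsyllabifiable consonants are /ð/, /θ/, /k/, /t/, /s/; each receives one epenthetic vowel.

5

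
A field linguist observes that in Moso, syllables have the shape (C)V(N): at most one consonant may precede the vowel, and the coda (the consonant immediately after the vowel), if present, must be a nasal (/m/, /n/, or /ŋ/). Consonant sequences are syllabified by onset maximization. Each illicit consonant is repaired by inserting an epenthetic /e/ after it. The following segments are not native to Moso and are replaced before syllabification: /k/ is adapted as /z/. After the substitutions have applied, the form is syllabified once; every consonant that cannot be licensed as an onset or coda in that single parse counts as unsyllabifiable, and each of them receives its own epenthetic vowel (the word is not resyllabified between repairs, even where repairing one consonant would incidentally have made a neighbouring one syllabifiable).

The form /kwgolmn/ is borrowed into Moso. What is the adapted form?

zewegolemene

Substitution: /k/ → /z/, giving /zwgolmn/.
Under (C)V(N), the unsyllabifiable consonants are /z/, /w/, /l/, /m/, /n/ (only a nasal (/m/, /n/, or /ŋ/) is licensed in coda position; onsets are limited to one consonant).
Epenthesis after each stranded consonant: /z/ → /ze/, /w/ → /we/, /l/ → /le/, /m/ → /me/, /n/ → /ne/.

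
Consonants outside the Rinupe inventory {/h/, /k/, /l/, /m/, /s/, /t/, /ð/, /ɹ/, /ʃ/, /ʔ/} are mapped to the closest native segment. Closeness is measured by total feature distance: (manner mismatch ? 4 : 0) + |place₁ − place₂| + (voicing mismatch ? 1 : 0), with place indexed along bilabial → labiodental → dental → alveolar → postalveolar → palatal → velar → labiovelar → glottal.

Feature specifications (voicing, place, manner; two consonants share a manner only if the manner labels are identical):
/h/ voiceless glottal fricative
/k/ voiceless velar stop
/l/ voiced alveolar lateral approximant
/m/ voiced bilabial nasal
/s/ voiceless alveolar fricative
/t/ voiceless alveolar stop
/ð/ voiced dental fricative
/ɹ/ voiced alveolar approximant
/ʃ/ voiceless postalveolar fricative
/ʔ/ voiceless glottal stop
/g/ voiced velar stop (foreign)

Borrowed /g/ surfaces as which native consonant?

/k/ is closest: same manner (stop), place distance 0 (velar→velar), voicing differs (+1); total 1. Next closest is /ʔ/ at distance 3.

k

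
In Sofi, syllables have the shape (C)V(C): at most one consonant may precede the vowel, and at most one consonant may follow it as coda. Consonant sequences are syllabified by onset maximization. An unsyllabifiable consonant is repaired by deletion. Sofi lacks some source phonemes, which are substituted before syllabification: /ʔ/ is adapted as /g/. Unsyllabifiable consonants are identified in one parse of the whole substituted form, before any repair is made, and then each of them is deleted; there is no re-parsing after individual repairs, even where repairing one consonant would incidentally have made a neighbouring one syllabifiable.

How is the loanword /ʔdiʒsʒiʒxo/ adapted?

diʒʒiʒxo

Substitution: /ʔ/ → /g/, giving /gdiʒsʒiʒxo/.
The consonants /g/, /s/ cannot be parsed into a legal (C)V(C) syllable (at most one coda consonant is licensed; onsets are limited to one consonant).
Each unlicensed consonant is deleted: /g/, /s/.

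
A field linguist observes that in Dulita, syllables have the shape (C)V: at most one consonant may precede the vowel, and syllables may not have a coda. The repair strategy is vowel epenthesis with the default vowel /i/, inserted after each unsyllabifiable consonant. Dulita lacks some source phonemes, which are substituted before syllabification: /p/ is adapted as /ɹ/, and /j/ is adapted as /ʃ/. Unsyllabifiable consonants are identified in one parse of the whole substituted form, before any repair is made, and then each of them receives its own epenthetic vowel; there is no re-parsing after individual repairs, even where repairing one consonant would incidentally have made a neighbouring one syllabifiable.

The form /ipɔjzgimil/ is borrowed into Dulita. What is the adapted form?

Substitution: /p/ → /ɹ/, /j/ → /ʃ/, giving /iɹɔʃzgimil/.
The consonants /ʃ/, /z/, /l/ cannot be parsed into a legal (C)V syllable (no codas are permitted; onsets are limited to one consonant).
Epenthesis after each stranded consonant: /ʃ/ → /ʃi/, /z/ → /zi/, /l/ → /li/.

iɹɔʃizigimili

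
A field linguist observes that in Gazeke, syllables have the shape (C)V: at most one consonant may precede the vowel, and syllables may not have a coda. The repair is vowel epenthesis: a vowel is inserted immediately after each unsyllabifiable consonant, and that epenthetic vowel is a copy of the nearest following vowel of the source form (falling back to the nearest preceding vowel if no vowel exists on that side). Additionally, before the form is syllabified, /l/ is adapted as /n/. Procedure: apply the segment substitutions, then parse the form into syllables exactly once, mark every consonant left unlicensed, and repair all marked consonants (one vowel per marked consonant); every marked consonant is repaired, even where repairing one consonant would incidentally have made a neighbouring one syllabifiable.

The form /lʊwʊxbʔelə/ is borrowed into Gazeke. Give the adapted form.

Substitution: /l/ → /n/, giving /nʊwʊxbʔenə/.
Under (C)V, the unsyllabifiable consonants are /x/, /b/ (no codas are permitted; onsets are limited to one consonant).
Inserting the epenthetic vowel yields /x/ → /xe/, /b/ → /be/.

nʊwʊxebeʔenə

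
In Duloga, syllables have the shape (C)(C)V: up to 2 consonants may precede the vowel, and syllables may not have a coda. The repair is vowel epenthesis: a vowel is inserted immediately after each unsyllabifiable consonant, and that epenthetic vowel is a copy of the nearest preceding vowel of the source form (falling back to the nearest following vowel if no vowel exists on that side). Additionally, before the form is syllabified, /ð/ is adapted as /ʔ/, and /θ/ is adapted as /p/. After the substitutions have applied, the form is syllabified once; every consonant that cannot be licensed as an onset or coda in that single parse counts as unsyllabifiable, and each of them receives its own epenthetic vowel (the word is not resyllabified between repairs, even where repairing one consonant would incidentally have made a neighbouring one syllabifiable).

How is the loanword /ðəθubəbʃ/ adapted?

ʔəpubəbəʃə

Substitution: /ð/ → /ʔ/, /θ/ → /p/, giving /ʔəpubəbʃ/.
Syllabifying with onset maximization leaves /b/, /ʃ/ stranded (no codas are permitted; onsets may contain at most 2 consonants).
Epenthesis after each stranded consonant: /b/ → /bə/, /ʃ/ → /ʃə/.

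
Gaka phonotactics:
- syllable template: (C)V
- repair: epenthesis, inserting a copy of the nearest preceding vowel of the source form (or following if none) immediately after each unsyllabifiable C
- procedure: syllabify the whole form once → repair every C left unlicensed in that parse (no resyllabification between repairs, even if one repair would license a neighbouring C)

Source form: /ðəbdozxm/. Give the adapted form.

ðəbədozoxomo

Syllabifying with onset maximization leaves /b/, /z/, /x/, /m/ stranded (no codas are permitted; onsets are limited to one consonant).
Each unlicensed consonant becomes the onset of a new syllable: /b/ → /bə/, /z/ → /zo/, /x/ → /xo/, /m/ → /mo/.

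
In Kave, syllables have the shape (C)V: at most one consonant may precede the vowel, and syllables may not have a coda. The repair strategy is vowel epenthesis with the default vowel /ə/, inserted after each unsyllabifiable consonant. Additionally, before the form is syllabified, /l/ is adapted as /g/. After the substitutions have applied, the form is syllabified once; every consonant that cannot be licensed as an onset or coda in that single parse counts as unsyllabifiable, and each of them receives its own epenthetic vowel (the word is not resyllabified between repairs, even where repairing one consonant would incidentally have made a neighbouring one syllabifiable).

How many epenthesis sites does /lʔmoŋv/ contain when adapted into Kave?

After substitution the input is /gʔmoŋv/.
The unsyllabifiable consonants are /g/, /ʔ/, /ŋ/, /v/; each receives one epenthetic vowel.

4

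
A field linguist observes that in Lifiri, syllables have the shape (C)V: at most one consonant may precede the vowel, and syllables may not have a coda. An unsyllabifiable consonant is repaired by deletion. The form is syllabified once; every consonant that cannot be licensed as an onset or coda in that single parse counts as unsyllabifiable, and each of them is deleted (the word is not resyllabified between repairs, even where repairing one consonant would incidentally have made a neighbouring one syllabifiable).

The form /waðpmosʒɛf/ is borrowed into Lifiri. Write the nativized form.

wamoʒɛ

Syllabifying with onset maximization leaves /ð/, /p/, /s/, /f/ stranded (no codas are permitted; onsets are limited to one consonant).
Deleting the stranded consonants removes /ð/, /p/, /s/, /f/.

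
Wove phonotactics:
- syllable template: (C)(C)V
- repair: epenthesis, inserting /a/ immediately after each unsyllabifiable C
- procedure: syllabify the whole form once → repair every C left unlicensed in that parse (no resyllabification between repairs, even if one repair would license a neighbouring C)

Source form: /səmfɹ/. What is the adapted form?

səmafaɹa

Syllabifying with onset maximization leaves /m/, /f/, /ɹ/ stranded (no codas are permitted; onsets may contain at most 2 consonants).
Epenthesis after each stranded consonant: /m/ → /ma/, /f/ → /fa/, /ɹ/ → /ɹa/.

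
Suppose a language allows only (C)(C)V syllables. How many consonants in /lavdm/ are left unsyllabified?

3

The consonants /v/, /d/, /m/ cannot be parsed into a legal (C)(C)V syllable (no codas are permitted; onsets may contain at most 2 consonants).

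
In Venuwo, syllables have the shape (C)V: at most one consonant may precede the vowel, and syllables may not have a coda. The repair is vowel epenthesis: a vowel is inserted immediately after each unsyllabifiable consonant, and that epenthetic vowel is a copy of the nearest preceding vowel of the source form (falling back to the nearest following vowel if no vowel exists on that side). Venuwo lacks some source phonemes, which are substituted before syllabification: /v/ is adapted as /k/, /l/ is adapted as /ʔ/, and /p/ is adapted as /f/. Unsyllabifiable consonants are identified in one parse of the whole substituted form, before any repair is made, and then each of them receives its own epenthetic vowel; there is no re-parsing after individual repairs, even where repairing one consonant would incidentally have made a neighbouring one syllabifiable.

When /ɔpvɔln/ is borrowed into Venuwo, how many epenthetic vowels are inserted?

3

After substitution the input is /ɔfkɔʔn/.
The unsyllabifiable consonants are /f/, /ʔ/, /n/; each receives one epenthetic vowel.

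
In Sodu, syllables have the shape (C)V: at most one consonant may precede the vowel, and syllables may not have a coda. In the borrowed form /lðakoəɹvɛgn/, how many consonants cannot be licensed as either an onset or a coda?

4

The consonants /l/, /ɹ/, /g/, /n/ cannot be parsed into a legal (C)V syllable (no codas are permitted; onsets are limited to one consonant).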